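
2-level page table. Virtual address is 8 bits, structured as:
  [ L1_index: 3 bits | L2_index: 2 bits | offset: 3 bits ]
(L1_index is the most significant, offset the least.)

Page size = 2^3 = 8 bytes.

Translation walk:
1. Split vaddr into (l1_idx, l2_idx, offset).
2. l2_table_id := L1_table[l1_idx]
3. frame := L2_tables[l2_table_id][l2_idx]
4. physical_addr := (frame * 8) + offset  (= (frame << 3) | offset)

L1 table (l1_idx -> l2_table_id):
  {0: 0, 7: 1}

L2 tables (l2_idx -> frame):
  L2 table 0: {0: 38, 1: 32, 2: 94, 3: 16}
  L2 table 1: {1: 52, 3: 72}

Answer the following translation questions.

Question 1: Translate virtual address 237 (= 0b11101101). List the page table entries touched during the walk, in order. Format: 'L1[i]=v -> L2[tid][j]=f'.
vaddr = 237 = 0b11101101
Split: l1_idx=7, l2_idx=1, offset=5

Answer: L1[7]=1 -> L2[1][1]=52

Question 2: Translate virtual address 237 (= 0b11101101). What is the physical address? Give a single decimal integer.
vaddr = 237 = 0b11101101
Split: l1_idx=7, l2_idx=1, offset=5
L1[7] = 1
L2[1][1] = 52
paddr = 52 * 8 + 5 = 421

Answer: 421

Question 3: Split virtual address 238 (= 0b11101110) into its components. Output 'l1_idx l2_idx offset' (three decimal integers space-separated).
vaddr = 238 = 0b11101110
  top 3 bits -> l1_idx = 7
  next 2 bits -> l2_idx = 1
  bottom 3 bits -> offset = 6

Answer: 7 1 6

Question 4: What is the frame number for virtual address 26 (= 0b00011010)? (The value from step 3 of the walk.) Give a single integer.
vaddr = 26: l1_idx=0, l2_idx=3
L1[0] = 0; L2[0][3] = 16

Answer: 16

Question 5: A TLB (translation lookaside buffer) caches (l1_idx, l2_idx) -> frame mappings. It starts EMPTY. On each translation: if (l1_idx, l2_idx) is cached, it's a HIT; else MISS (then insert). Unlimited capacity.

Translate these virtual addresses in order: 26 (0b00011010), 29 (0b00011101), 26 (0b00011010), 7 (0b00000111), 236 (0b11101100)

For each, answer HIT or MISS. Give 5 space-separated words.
Answer: MISS HIT HIT MISS MISS

Derivation:
vaddr=26: (0,3) not in TLB -> MISS, insert
vaddr=29: (0,3) in TLB -> HIT
vaddr=26: (0,3) in TLB -> HIT
vaddr=7: (0,0) not in TLB -> MISS, insert
vaddr=236: (7,1) not in TLB -> MISS, insert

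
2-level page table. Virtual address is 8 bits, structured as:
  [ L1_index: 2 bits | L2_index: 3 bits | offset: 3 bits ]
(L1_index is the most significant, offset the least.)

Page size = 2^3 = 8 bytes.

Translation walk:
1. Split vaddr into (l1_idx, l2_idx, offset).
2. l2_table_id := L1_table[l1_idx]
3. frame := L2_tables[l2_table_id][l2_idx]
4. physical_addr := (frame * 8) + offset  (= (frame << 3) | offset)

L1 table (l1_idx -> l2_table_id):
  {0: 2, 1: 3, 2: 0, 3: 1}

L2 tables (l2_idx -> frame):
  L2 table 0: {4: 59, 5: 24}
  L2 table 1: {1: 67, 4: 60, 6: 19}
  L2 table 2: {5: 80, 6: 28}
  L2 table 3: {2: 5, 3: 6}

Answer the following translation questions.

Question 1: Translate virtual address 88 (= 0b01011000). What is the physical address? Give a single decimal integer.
Answer: 48

Derivation:
vaddr = 88 = 0b01011000
Split: l1_idx=1, l2_idx=3, offset=0
L1[1] = 3
L2[3][3] = 6
paddr = 6 * 8 + 0 = 48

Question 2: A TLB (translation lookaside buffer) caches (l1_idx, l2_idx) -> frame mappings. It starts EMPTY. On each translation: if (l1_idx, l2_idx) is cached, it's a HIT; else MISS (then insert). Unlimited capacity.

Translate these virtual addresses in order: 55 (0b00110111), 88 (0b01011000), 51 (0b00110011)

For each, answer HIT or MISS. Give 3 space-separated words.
Answer: MISS MISS HIT

Derivation:
vaddr=55: (0,6) not in TLB -> MISS, insert
vaddr=88: (1,3) not in TLB -> MISS, insert
vaddr=51: (0,6) in TLB -> HIT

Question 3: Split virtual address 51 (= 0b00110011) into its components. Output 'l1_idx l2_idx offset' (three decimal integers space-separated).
Answer: 0 6 3

Derivation:
vaddr = 51 = 0b00110011
  top 2 bits -> l1_idx = 0
  next 3 bits -> l2_idx = 6
  bottom 3 bits -> offset = 3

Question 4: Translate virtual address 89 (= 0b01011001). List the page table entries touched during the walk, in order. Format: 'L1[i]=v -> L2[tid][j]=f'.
vaddr = 89 = 0b01011001
Split: l1_idx=1, l2_idx=3, offset=1

Answer: L1[1]=3 -> L2[3][3]=6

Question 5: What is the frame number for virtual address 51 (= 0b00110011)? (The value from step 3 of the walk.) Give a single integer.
Answer: 28

Derivation:
vaddr = 51: l1_idx=0, l2_idx=6
L1[0] = 2; L2[2][6] = 28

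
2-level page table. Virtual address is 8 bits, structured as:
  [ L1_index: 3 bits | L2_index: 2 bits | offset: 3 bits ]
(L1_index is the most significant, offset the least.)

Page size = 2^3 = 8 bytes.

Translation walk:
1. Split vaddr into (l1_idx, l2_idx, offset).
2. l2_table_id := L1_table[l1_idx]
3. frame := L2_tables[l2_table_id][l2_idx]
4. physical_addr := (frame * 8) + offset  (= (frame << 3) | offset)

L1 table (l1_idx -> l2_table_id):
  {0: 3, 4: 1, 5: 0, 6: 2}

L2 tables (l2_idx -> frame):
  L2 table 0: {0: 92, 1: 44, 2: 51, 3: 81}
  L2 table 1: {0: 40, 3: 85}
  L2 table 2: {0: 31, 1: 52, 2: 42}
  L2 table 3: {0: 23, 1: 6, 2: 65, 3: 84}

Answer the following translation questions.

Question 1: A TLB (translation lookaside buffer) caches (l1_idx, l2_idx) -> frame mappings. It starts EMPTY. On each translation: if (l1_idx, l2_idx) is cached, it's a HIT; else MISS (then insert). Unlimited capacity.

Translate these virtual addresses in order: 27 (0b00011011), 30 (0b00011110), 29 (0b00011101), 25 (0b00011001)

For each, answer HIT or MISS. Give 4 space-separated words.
vaddr=27: (0,3) not in TLB -> MISS, insert
vaddr=30: (0,3) in TLB -> HIT
vaddr=29: (0,3) in TLB -> HIT
vaddr=25: (0,3) in TLB -> HIT

Answer: MISS HIT HIT HIT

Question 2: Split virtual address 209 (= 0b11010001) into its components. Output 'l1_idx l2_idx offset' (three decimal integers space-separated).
Answer: 6 2 1

Derivation:
vaddr = 209 = 0b11010001
  top 3 bits -> l1_idx = 6
  next 2 bits -> l2_idx = 2
  bottom 3 bits -> offset = 1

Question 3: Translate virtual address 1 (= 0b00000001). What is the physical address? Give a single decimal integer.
vaddr = 1 = 0b00000001
Split: l1_idx=0, l2_idx=0, offset=1
L1[0] = 3
L2[3][0] = 23
paddr = 23 * 8 + 1 = 185

Answer: 185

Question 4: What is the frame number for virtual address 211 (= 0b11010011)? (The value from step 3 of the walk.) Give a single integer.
vaddr = 211: l1_idx=6, l2_idx=2
L1[6] = 2; L2[2][2] = 42

Answer: 42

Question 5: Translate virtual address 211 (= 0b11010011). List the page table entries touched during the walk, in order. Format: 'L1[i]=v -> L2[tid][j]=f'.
Answer: L1[6]=2 -> L2[2][2]=42

Derivation:
vaddr = 211 = 0b11010011
Split: l1_idx=6, l2_idx=2, offset=3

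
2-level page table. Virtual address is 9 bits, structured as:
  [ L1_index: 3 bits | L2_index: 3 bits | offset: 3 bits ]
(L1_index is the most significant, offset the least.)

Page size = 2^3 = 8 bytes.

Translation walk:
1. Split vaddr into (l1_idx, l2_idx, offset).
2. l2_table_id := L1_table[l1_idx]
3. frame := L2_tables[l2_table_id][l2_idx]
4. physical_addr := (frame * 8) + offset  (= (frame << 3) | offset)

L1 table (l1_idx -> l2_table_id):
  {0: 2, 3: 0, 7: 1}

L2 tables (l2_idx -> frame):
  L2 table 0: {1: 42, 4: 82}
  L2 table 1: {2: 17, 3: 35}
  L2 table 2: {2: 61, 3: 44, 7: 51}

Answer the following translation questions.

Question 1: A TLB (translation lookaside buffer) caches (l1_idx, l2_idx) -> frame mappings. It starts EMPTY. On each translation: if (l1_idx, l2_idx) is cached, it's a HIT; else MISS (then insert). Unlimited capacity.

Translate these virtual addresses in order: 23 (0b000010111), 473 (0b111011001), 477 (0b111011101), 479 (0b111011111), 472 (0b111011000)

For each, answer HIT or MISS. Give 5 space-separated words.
vaddr=23: (0,2) not in TLB -> MISS, insert
vaddr=473: (7,3) not in TLB -> MISS, insert
vaddr=477: (7,3) in TLB -> HIT
vaddr=479: (7,3) in TLB -> HIT
vaddr=472: (7,3) in TLB -> HIT

Answer: MISS MISS HIT HIT HIT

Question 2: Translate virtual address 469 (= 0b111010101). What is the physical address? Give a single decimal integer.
vaddr = 469 = 0b111010101
Split: l1_idx=7, l2_idx=2, offset=5
L1[7] = 1
L2[1][2] = 17
paddr = 17 * 8 + 5 = 141

Answer: 141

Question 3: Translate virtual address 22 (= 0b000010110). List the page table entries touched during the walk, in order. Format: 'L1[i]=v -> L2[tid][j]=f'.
Answer: L1[0]=2 -> L2[2][2]=61

Derivation:
vaddr = 22 = 0b000010110
Split: l1_idx=0, l2_idx=2, offset=6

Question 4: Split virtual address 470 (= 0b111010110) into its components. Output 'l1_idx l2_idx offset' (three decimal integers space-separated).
Answer: 7 2 6

Derivation:
vaddr = 470 = 0b111010110
  top 3 bits -> l1_idx = 7
  next 3 bits -> l2_idx = 2
  bottom 3 bits -> offset = 6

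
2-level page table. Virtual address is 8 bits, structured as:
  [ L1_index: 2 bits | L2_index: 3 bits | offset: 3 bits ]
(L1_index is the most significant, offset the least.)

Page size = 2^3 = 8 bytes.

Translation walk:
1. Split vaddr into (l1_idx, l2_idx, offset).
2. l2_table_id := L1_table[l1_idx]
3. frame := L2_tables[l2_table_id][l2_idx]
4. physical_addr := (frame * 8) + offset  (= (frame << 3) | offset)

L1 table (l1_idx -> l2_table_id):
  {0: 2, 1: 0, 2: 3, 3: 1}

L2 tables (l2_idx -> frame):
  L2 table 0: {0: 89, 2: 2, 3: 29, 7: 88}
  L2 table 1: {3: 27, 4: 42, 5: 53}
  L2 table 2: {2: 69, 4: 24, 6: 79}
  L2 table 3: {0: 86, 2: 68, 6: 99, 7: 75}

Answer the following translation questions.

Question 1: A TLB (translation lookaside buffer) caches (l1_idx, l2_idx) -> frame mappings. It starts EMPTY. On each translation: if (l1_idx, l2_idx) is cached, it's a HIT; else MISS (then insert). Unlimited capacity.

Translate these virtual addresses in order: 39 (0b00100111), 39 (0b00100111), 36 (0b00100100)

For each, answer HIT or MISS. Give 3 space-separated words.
Answer: MISS HIT HIT

Derivation:
vaddr=39: (0,4) not in TLB -> MISS, insert
vaddr=39: (0,4) in TLB -> HIT
vaddr=36: (0,4) in TLB -> HIT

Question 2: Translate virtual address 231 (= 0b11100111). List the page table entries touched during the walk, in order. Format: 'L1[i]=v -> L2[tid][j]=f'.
Answer: L1[3]=1 -> L2[1][4]=42

Derivation:
vaddr = 231 = 0b11100111
Split: l1_idx=3, l2_idx=4, offset=7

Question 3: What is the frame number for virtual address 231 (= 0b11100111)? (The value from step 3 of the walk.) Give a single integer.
vaddr = 231: l1_idx=3, l2_idx=4
L1[3] = 1; L2[1][4] = 42

Answer: 42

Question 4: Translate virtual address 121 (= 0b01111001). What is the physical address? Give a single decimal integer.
vaddr = 121 = 0b01111001
Split: l1_idx=1, l2_idx=7, offset=1
L1[1] = 0
L2[0][7] = 88
paddr = 88 * 8 + 1 = 705

Answer: 705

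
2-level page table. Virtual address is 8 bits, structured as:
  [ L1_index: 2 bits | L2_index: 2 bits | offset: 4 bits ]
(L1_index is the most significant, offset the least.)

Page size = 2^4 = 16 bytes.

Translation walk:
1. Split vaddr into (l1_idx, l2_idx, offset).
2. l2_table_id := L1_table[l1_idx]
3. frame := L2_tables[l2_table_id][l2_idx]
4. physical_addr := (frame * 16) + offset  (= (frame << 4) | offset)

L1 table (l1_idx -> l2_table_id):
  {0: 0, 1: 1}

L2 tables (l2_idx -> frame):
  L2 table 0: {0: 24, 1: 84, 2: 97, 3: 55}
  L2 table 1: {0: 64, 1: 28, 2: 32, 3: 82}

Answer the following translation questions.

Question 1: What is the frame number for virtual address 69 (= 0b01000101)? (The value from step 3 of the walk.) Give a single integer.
Answer: 64

Derivation:
vaddr = 69: l1_idx=1, l2_idx=0
L1[1] = 1; L2[1][0] = 64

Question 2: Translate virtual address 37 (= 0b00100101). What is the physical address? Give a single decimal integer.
Answer: 1557

Derivation:
vaddr = 37 = 0b00100101
Split: l1_idx=0, l2_idx=2, offset=5
L1[0] = 0
L2[0][2] = 97
paddr = 97 * 16 + 5 = 1557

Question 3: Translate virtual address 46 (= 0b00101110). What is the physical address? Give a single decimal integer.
Answer: 1566

Derivation:
vaddr = 46 = 0b00101110
Split: l1_idx=0, l2_idx=2, offset=14
L1[0] = 0
L2[0][2] = 97
paddr = 97 * 16 + 14 = 1566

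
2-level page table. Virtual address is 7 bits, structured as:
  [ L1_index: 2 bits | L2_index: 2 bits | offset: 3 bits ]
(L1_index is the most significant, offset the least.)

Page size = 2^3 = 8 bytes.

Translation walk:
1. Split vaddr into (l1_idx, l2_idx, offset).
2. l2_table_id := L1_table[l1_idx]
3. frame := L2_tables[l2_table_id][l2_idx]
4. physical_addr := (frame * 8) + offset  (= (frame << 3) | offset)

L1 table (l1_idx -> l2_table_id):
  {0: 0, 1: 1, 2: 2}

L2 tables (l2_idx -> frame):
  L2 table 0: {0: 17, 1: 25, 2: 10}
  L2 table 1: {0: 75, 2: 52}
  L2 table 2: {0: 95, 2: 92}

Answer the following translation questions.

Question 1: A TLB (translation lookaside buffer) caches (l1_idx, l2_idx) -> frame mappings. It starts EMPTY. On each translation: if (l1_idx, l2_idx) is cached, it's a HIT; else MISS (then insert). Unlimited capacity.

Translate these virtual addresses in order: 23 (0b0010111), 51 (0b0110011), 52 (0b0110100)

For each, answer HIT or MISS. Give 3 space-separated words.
vaddr=23: (0,2) not in TLB -> MISS, insert
vaddr=51: (1,2) not in TLB -> MISS, insert
vaddr=52: (1,2) in TLB -> HIT

Answer: MISS MISS HIT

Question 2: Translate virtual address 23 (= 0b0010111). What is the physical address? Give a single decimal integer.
Answer: 87

Derivation:
vaddr = 23 = 0b0010111
Split: l1_idx=0, l2_idx=2, offset=7
L1[0] = 0
L2[0][2] = 10
paddr = 10 * 8 + 7 = 87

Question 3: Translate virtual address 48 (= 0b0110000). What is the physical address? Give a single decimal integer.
vaddr = 48 = 0b0110000
Split: l1_idx=1, l2_idx=2, offset=0
L1[1] = 1
L2[1][2] = 52
paddr = 52 * 8 + 0 = 416

Answer: 416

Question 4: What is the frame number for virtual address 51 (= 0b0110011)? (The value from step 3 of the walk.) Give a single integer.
vaddr = 51: l1_idx=1, l2_idx=2
L1[1] = 1; L2[1][2] = 52

Answer: 52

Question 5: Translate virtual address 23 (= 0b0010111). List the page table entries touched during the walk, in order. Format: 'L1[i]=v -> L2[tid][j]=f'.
vaddr = 23 = 0b0010111
Split: l1_idx=0, l2_idx=2, offset=7

Answer: L1[0]=0 -> L2[0][2]=10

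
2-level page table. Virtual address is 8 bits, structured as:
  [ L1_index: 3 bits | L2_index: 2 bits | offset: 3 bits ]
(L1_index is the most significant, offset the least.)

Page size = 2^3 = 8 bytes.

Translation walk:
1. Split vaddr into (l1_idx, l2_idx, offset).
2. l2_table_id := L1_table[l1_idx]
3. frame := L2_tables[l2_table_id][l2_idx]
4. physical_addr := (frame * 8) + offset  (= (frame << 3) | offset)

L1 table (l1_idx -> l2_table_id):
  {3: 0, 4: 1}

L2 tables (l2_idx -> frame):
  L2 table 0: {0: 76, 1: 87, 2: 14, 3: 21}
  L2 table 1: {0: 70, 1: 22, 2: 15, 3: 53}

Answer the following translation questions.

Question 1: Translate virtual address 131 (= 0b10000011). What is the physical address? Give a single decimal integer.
Answer: 563

Derivation:
vaddr = 131 = 0b10000011
Split: l1_idx=4, l2_idx=0, offset=3
L1[4] = 1
L2[1][0] = 70
paddr = 70 * 8 + 3 = 563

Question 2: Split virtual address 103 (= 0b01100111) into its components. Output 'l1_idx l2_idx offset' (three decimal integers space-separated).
vaddr = 103 = 0b01100111
  top 3 bits -> l1_idx = 3
  next 2 bits -> l2_idx = 0
  bottom 3 bits -> offset = 7

Answer: 3 0 7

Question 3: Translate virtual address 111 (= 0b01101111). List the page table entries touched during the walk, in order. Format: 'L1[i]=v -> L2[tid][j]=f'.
Answer: L1[3]=0 -> L2[0][1]=87

Derivation:
vaddr = 111 = 0b01101111
Split: l1_idx=3, l2_idx=1, offset=7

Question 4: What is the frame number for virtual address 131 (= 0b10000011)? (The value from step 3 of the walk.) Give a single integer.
vaddr = 131: l1_idx=4, l2_idx=0
L1[4] = 1; L2[1][0] = 70

Answer: 70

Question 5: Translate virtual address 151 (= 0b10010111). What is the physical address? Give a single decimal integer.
Answer: 127

Derivation:
vaddr = 151 = 0b10010111
Split: l1_idx=4, l2_idx=2, offset=7
L1[4] = 1
L2[1][2] = 15
paddr = 15 * 8 + 7 = 127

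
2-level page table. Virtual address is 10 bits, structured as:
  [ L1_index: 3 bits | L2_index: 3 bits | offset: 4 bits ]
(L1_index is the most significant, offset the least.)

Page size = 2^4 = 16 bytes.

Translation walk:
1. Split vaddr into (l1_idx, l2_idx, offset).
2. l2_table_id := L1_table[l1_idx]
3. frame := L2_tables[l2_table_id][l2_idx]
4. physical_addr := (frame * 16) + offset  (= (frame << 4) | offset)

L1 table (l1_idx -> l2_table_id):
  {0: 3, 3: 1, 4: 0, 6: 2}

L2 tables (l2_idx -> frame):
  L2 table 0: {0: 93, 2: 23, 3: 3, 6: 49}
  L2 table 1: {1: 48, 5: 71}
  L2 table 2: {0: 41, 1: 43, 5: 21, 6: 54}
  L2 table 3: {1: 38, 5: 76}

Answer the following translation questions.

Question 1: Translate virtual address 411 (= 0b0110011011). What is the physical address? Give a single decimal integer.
Answer: 779

Derivation:
vaddr = 411 = 0b0110011011
Split: l1_idx=3, l2_idx=1, offset=11
L1[3] = 1
L2[1][1] = 48
paddr = 48 * 16 + 11 = 779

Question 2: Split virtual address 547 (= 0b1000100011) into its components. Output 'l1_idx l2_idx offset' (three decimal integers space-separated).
Answer: 4 2 3

Derivation:
vaddr = 547 = 0b1000100011
  top 3 bits -> l1_idx = 4
  next 3 bits -> l2_idx = 2
  bottom 4 bits -> offset = 3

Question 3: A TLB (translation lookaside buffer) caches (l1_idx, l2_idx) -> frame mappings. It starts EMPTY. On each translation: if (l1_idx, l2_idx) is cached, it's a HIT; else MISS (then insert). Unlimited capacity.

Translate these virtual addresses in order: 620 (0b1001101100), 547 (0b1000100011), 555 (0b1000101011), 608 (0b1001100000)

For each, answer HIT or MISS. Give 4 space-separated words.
vaddr=620: (4,6) not in TLB -> MISS, insert
vaddr=547: (4,2) not in TLB -> MISS, insert
vaddr=555: (4,2) in TLB -> HIT
vaddr=608: (4,6) in TLB -> HIT

Answer: MISS MISS HIT HIT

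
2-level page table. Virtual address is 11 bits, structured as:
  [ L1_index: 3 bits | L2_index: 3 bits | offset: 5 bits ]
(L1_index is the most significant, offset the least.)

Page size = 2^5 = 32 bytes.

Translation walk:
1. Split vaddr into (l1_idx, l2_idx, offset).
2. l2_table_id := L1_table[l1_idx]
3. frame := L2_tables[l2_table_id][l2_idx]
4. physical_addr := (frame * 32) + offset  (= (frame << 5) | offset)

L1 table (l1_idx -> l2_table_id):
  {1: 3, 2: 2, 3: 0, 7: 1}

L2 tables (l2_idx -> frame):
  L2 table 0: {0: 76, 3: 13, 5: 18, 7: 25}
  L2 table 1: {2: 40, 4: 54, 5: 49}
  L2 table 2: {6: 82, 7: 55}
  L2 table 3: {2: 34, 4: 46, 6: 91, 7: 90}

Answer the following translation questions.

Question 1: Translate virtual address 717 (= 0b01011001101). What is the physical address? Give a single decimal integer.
Answer: 2637

Derivation:
vaddr = 717 = 0b01011001101
Split: l1_idx=2, l2_idx=6, offset=13
L1[2] = 2
L2[2][6] = 82
paddr = 82 * 32 + 13 = 2637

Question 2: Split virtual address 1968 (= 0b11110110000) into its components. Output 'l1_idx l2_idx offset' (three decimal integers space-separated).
Answer: 7 5 16

Derivation:
vaddr = 1968 = 0b11110110000
  top 3 bits -> l1_idx = 7
  next 3 bits -> l2_idx = 5
  bottom 5 bits -> offset = 16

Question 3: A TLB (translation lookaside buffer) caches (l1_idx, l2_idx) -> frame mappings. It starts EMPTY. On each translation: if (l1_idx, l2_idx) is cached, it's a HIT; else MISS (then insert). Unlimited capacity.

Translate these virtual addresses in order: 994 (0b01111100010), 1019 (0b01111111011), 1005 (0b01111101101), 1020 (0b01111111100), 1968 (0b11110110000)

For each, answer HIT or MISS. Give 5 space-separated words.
vaddr=994: (3,7) not in TLB -> MISS, insert
vaddr=1019: (3,7) in TLB -> HIT
vaddr=1005: (3,7) in TLB -> HIT
vaddr=1020: (3,7) in TLB -> HIT
vaddr=1968: (7,5) not in TLB -> MISS, insert

Answer: MISS HIT HIT HIT MISS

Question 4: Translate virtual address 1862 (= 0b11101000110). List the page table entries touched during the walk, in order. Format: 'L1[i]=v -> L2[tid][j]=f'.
Answer: L1[7]=1 -> L2[1][2]=40

Derivation:
vaddr = 1862 = 0b11101000110
Split: l1_idx=7, l2_idx=2, offset=6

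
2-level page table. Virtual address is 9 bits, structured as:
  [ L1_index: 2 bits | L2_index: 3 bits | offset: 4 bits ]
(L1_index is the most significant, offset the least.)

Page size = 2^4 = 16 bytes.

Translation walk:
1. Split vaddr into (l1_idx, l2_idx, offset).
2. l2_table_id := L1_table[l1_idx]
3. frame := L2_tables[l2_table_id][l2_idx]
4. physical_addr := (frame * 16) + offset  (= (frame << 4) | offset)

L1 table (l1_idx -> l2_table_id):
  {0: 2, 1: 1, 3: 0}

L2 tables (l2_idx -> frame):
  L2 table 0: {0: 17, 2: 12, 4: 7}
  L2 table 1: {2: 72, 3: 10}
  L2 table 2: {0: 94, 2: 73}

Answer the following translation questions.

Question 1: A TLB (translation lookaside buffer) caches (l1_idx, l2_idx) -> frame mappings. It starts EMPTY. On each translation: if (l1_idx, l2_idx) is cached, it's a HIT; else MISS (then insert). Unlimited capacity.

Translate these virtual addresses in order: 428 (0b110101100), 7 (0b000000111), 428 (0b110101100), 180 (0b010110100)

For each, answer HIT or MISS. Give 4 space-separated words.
vaddr=428: (3,2) not in TLB -> MISS, insert
vaddr=7: (0,0) not in TLB -> MISS, insert
vaddr=428: (3,2) in TLB -> HIT
vaddr=180: (1,3) not in TLB -> MISS, insert

Answer: MISS MISS HIT MISS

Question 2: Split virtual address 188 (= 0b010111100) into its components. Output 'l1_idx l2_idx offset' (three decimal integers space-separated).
Answer: 1 3 12

Derivation:
vaddr = 188 = 0b010111100
  top 2 bits -> l1_idx = 1
  next 3 bits -> l2_idx = 3
  bottom 4 bits -> offset = 12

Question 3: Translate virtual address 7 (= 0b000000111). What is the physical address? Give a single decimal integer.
vaddr = 7 = 0b000000111
Split: l1_idx=0, l2_idx=0, offset=7
L1[0] = 2
L2[2][0] = 94
paddr = 94 * 16 + 7 = 1511

Answer: 1511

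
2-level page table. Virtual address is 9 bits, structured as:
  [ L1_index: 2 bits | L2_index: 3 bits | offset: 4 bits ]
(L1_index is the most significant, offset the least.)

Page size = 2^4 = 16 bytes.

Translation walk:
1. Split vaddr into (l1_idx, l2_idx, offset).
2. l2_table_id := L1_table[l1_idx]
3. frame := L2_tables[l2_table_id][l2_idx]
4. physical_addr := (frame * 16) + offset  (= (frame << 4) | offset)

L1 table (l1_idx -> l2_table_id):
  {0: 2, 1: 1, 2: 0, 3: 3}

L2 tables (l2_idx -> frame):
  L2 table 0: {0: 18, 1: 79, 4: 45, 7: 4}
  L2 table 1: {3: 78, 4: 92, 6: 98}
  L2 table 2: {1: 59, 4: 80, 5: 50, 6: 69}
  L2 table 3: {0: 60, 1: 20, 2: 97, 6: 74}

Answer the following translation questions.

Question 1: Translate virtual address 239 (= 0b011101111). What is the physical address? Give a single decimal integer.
Answer: 1583

Derivation:
vaddr = 239 = 0b011101111
Split: l1_idx=1, l2_idx=6, offset=15
L1[1] = 1
L2[1][6] = 98
paddr = 98 * 16 + 15 = 1583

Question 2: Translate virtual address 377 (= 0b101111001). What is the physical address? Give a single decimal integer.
Answer: 73

Derivation:
vaddr = 377 = 0b101111001
Split: l1_idx=2, l2_idx=7, offset=9
L1[2] = 0
L2[0][7] = 4
paddr = 4 * 16 + 9 = 73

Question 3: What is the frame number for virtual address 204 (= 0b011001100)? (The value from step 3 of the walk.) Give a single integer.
vaddr = 204: l1_idx=1, l2_idx=4
L1[1] = 1; L2[1][4] = 92

Answer: 92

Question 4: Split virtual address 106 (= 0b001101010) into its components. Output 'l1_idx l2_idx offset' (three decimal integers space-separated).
Answer: 0 6 10

Derivation:
vaddr = 106 = 0b001101010
  top 2 bits -> l1_idx = 0
  next 3 bits -> l2_idx = 6
  bottom 4 bits -> offset = 10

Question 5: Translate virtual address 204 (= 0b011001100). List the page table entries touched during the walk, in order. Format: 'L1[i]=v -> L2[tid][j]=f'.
vaddr = 204 = 0b011001100
Split: l1_idx=1, l2_idx=4, offset=12

Answer: L1[1]=1 -> L2[1][4]=92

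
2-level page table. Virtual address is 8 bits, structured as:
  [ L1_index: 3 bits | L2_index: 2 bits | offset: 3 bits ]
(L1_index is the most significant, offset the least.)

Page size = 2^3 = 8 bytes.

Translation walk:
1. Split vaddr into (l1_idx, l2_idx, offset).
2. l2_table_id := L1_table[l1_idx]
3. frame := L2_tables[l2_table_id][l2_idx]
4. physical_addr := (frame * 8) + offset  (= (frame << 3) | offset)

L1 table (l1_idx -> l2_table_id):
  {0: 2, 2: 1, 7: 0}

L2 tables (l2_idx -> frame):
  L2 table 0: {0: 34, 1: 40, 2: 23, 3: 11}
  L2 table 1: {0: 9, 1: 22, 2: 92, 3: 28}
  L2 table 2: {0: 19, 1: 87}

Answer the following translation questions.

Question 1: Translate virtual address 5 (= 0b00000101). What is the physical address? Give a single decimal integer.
vaddr = 5 = 0b00000101
Split: l1_idx=0, l2_idx=0, offset=5
L1[0] = 2
L2[2][0] = 19
paddr = 19 * 8 + 5 = 157

Answer: 157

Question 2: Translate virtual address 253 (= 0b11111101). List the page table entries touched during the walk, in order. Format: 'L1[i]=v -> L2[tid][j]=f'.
Answer: L1[7]=0 -> L2[0][3]=11

Derivation:
vaddr = 253 = 0b11111101
Split: l1_idx=7, l2_idx=3, offset=5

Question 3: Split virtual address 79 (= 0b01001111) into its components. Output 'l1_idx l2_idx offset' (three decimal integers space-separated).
vaddr = 79 = 0b01001111
  top 3 bits -> l1_idx = 2
  next 2 bits -> l2_idx = 1
  bottom 3 bits -> offset = 7

Answer: 2 1 7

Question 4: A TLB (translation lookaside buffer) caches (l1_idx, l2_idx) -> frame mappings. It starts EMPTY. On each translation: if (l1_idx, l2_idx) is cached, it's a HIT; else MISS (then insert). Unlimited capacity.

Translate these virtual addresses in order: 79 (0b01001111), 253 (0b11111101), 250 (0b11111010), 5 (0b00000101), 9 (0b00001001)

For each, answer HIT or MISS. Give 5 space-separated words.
Answer: MISS MISS HIT MISS MISS

Derivation:
vaddr=79: (2,1) not in TLB -> MISS, insert
vaddr=253: (7,3) not in TLB -> MISS, insert
vaddr=250: (7,3) in TLB -> HIT
vaddr=5: (0,0) not in TLB -> MISS, insert
vaddr=9: (0,1) not in TLB -> MISS, insert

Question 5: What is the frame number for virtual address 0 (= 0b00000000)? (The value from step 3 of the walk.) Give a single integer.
Answer: 19

Derivation:
vaddr = 0: l1_idx=0, l2_idx=0
L1[0] = 2; L2[2][0] = 19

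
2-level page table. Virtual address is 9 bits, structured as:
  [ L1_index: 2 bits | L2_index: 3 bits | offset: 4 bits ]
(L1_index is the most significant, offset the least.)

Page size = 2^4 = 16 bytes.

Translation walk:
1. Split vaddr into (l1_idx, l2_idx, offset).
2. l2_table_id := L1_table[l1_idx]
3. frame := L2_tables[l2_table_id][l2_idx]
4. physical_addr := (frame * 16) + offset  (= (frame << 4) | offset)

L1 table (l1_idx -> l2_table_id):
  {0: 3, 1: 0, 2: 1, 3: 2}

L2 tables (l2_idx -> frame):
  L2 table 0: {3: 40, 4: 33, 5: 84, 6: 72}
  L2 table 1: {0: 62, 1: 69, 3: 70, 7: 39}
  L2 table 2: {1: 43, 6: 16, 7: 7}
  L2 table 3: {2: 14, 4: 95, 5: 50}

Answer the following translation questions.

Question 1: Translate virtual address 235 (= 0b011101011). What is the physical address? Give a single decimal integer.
vaddr = 235 = 0b011101011
Split: l1_idx=1, l2_idx=6, offset=11
L1[1] = 0
L2[0][6] = 72
paddr = 72 * 16 + 11 = 1163

Answer: 1163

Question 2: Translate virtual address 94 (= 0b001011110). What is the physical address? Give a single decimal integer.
Answer: 814

Derivation:
vaddr = 94 = 0b001011110
Split: l1_idx=0, l2_idx=5, offset=14
L1[0] = 3
L2[3][5] = 50
paddr = 50 * 16 + 14 = 814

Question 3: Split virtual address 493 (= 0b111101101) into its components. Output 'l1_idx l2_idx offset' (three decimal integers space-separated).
Answer: 3 6 13

Derivation:
vaddr = 493 = 0b111101101
  top 2 bits -> l1_idx = 3
  next 3 bits -> l2_idx = 6
  bottom 4 bits -> offset = 13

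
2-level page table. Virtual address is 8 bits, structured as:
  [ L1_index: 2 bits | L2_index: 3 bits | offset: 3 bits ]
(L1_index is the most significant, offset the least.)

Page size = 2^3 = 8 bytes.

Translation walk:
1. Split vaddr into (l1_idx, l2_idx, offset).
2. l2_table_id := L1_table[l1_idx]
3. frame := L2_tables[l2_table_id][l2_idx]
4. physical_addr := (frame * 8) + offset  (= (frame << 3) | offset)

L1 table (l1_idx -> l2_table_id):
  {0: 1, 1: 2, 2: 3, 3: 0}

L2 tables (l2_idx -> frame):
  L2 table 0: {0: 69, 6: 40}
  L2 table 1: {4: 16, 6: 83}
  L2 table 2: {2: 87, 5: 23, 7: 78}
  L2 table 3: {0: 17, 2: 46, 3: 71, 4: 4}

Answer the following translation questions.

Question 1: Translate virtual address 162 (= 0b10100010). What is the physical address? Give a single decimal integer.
vaddr = 162 = 0b10100010
Split: l1_idx=2, l2_idx=4, offset=2
L1[2] = 3
L2[3][4] = 4
paddr = 4 * 8 + 2 = 34

Answer: 34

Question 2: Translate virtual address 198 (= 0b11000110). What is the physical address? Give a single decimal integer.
Answer: 558

Derivation:
vaddr = 198 = 0b11000110
Split: l1_idx=3, l2_idx=0, offset=6
L1[3] = 0
L2[0][0] = 69
paddr = 69 * 8 + 6 = 558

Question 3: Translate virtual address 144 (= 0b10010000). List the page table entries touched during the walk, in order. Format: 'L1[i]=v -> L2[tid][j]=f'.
Answer: L1[2]=3 -> L2[3][2]=46

Derivation:
vaddr = 144 = 0b10010000
Split: l1_idx=2, l2_idx=2, offset=0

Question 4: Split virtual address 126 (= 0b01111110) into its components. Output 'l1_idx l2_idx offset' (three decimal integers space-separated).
vaddr = 126 = 0b01111110
  top 2 bits -> l1_idx = 1
  next 3 bits -> l2_idx = 7
  bottom 3 bits -> offset = 6

Answer: 1 7 6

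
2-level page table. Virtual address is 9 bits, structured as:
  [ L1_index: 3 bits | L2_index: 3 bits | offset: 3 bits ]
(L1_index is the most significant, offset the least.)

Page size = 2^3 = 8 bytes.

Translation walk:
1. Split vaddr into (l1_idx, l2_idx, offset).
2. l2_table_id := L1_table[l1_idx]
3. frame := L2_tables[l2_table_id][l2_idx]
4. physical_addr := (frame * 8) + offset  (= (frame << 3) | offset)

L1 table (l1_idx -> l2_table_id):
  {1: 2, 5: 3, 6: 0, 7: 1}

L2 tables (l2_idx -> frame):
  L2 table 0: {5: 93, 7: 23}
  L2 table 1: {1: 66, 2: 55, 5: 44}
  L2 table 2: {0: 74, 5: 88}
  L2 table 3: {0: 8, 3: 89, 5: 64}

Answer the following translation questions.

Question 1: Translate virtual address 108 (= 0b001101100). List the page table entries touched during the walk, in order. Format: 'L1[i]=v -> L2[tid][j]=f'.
Answer: L1[1]=2 -> L2[2][5]=88

Derivation:
vaddr = 108 = 0b001101100
Split: l1_idx=1, l2_idx=5, offset=4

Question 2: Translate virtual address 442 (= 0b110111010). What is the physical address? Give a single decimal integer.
vaddr = 442 = 0b110111010
Split: l1_idx=6, l2_idx=7, offset=2
L1[6] = 0
L2[0][7] = 23
paddr = 23 * 8 + 2 = 186

Answer: 186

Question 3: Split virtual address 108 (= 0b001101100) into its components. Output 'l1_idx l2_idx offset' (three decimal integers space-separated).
vaddr = 108 = 0b001101100
  top 3 bits -> l1_idx = 1
  next 3 bits -> l2_idx = 5
  bottom 3 bits -> offset = 4

Answer: 1 5 4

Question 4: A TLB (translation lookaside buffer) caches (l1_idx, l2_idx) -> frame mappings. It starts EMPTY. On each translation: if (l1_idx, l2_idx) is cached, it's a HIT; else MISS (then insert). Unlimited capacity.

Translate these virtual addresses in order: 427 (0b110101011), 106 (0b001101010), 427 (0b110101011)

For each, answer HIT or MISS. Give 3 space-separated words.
vaddr=427: (6,5) not in TLB -> MISS, insert
vaddr=106: (1,5) not in TLB -> MISS, insert
vaddr=427: (6,5) in TLB -> HIT

Answer: MISS MISS HIT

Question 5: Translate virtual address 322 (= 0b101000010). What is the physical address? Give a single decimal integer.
vaddr = 322 = 0b101000010
Split: l1_idx=5, l2_idx=0, offset=2
L1[5] = 3
L2[3][0] = 8
paddr = 8 * 8 + 2 = 66

Answer: 66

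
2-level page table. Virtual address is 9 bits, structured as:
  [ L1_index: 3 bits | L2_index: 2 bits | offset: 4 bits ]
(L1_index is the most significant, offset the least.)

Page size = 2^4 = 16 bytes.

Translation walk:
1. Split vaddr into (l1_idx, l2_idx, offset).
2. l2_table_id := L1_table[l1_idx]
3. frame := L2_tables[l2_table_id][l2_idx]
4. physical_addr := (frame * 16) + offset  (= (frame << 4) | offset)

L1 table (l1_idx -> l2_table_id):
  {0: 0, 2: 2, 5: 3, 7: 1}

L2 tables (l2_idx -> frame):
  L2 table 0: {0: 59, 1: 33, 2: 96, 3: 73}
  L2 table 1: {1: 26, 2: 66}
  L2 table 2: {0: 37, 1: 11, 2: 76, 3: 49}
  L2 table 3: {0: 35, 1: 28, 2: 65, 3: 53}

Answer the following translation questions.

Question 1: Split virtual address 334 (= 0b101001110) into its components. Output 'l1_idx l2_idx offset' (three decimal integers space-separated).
Answer: 5 0 14

Derivation:
vaddr = 334 = 0b101001110
  top 3 bits -> l1_idx = 5
  next 2 bits -> l2_idx = 0
  bottom 4 bits -> offset = 14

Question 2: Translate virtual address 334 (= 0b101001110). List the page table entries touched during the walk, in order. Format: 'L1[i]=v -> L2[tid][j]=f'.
Answer: L1[5]=3 -> L2[3][0]=35

Derivation:
vaddr = 334 = 0b101001110
Split: l1_idx=5, l2_idx=0, offset=14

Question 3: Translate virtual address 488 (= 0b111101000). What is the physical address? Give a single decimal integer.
Answer: 1064

Derivation:
vaddr = 488 = 0b111101000
Split: l1_idx=7, l2_idx=2, offset=8
L1[7] = 1
L2[1][2] = 66
paddr = 66 * 16 + 8 = 1064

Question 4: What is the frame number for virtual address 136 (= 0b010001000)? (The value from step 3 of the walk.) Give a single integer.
vaddr = 136: l1_idx=2, l2_idx=0
L1[2] = 2; L2[2][0] = 37

Answer: 37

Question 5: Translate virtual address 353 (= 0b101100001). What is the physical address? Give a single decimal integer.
Answer: 1041

Derivation:
vaddr = 353 = 0b101100001
Split: l1_idx=5, l2_idx=2, offset=1
L1[5] = 3
L2[3][2] = 65
paddr = 65 * 16 + 1 = 1041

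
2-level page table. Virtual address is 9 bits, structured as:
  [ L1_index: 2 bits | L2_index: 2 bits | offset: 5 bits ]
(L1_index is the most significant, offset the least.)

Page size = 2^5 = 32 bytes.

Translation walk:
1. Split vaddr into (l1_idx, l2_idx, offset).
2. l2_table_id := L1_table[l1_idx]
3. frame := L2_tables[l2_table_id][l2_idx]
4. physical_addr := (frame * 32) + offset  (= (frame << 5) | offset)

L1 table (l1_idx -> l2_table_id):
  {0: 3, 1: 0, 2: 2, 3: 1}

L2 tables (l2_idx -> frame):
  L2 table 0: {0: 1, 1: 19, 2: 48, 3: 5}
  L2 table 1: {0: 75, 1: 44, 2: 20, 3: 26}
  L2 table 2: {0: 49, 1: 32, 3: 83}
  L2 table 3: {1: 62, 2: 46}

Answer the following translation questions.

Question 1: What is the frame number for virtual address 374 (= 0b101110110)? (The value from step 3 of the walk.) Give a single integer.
Answer: 83

Derivation:
vaddr = 374: l1_idx=2, l2_idx=3
L1[2] = 2; L2[2][3] = 83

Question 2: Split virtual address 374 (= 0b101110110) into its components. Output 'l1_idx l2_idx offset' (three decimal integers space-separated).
vaddr = 374 = 0b101110110
  top 2 bits -> l1_idx = 2
  next 2 bits -> l2_idx = 3
  bottom 5 bits -> offset = 22

Answer: 2 3 22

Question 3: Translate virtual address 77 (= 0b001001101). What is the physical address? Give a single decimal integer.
Answer: 1485

Derivation:
vaddr = 77 = 0b001001101
Split: l1_idx=0, l2_idx=2, offset=13
L1[0] = 3
L2[3][2] = 46
paddr = 46 * 32 + 13 = 1485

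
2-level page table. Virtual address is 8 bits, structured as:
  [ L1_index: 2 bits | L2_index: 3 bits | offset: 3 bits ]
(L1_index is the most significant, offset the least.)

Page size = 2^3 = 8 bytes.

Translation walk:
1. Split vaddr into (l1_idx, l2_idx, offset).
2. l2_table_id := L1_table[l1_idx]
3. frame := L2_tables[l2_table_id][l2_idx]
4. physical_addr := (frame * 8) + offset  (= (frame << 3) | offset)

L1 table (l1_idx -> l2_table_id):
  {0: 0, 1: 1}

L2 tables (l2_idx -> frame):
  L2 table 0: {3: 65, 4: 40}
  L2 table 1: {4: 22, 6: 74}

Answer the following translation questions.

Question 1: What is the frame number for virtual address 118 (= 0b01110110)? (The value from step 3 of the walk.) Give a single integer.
vaddr = 118: l1_idx=1, l2_idx=6
L1[1] = 1; L2[1][6] = 74

Answer: 74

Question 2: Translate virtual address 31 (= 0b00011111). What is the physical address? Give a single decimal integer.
Answer: 527

Derivation:
vaddr = 31 = 0b00011111
Split: l1_idx=0, l2_idx=3, offset=7
L1[0] = 0
L2[0][3] = 65
paddr = 65 * 8 + 7 = 527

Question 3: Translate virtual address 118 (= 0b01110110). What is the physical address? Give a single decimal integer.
vaddr = 118 = 0b01110110
Split: l1_idx=1, l2_idx=6, offset=6
L1[1] = 1
L2[1][6] = 74
paddr = 74 * 8 + 6 = 598

Answer: 598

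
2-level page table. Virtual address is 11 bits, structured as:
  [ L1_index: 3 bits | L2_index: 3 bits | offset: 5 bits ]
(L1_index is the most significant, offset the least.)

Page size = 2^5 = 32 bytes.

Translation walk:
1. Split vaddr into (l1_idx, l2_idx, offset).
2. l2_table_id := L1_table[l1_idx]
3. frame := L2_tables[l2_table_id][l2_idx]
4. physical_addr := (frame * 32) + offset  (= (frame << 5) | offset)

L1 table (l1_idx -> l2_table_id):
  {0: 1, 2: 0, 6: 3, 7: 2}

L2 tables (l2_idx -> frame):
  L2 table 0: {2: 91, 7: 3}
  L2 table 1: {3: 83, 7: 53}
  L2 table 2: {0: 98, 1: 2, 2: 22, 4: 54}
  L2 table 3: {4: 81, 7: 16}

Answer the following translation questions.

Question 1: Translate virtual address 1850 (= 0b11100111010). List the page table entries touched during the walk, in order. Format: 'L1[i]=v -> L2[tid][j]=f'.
vaddr = 1850 = 0b11100111010
Split: l1_idx=7, l2_idx=1, offset=26

Answer: L1[7]=2 -> L2[2][1]=2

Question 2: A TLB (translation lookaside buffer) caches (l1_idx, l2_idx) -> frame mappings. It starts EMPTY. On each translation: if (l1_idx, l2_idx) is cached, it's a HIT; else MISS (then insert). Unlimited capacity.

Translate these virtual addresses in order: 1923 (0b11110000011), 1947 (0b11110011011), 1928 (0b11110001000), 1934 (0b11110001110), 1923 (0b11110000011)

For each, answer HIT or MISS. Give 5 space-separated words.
Answer: MISS HIT HIT HIT HIT

Derivation:
vaddr=1923: (7,4) not in TLB -> MISS, insert
vaddr=1947: (7,4) in TLB -> HIT
vaddr=1928: (7,4) in TLB -> HIT
vaddr=1934: (7,4) in TLB -> HIT
vaddr=1923: (7,4) in TLB -> HIT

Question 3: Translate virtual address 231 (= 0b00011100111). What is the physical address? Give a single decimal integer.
vaddr = 231 = 0b00011100111
Split: l1_idx=0, l2_idx=7, offset=7
L1[0] = 1
L2[1][7] = 53
paddr = 53 * 32 + 7 = 1703

Answer: 1703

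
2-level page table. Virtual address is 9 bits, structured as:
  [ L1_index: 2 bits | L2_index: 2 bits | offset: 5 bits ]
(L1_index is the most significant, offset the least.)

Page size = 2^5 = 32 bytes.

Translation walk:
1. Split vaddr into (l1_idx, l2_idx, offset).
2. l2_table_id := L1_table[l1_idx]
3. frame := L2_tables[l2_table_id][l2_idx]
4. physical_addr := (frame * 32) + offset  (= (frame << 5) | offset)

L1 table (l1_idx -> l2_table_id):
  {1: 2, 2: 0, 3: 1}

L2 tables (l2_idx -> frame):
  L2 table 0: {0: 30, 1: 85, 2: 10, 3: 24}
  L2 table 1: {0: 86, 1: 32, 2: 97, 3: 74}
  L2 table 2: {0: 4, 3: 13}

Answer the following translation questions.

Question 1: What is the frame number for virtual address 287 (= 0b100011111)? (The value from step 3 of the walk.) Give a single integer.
Answer: 30

Derivation:
vaddr = 287: l1_idx=2, l2_idx=0
L1[2] = 0; L2[0][0] = 30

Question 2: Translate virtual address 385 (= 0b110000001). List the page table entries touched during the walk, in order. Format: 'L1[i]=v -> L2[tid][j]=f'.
Answer: L1[3]=1 -> L2[1][0]=86

Derivation:
vaddr = 385 = 0b110000001
Split: l1_idx=3, l2_idx=0, offset=1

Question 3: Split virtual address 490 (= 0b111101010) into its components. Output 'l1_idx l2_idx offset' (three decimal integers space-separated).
Answer: 3 3 10

Derivation:
vaddr = 490 = 0b111101010
  top 2 bits -> l1_idx = 3
  next 2 bits -> l2_idx = 3
  bottom 5 bits -> offset = 10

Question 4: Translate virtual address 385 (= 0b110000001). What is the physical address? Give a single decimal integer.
Answer: 2753

Derivation:
vaddr = 385 = 0b110000001
Split: l1_idx=3, l2_idx=0, offset=1
L1[3] = 1
L2[1][0] = 86
paddr = 86 * 32 + 1 = 2753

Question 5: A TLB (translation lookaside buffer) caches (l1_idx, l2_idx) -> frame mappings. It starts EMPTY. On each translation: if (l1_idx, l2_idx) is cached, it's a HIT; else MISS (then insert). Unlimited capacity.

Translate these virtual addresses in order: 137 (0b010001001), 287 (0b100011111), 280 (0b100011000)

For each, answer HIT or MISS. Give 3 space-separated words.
vaddr=137: (1,0) not in TLB -> MISS, insert
vaddr=287: (2,0) not in TLB -> MISS, insert
vaddr=280: (2,0) in TLB -> HIT

Answer: MISS MISS HIT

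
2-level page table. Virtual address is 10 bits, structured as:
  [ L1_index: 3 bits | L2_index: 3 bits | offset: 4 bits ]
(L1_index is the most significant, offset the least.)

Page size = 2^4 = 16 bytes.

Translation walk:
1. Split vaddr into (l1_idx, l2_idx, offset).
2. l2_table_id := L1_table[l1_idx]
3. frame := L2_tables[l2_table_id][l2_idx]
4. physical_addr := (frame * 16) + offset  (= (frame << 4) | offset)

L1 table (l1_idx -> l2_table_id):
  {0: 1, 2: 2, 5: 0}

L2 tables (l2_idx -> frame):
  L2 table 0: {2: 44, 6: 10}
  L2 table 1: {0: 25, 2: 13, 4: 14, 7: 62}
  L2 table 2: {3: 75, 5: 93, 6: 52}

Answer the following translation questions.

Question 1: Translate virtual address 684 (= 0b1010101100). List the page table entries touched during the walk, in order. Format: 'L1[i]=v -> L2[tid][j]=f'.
vaddr = 684 = 0b1010101100
Split: l1_idx=5, l2_idx=2, offset=12

Answer: L1[5]=0 -> L2[0][2]=44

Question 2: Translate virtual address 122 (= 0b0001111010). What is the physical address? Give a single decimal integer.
Answer: 1002

Derivation:
vaddr = 122 = 0b0001111010
Split: l1_idx=0, l2_idx=7, offset=10
L1[0] = 1
L2[1][7] = 62
paddr = 62 * 16 + 10 = 1002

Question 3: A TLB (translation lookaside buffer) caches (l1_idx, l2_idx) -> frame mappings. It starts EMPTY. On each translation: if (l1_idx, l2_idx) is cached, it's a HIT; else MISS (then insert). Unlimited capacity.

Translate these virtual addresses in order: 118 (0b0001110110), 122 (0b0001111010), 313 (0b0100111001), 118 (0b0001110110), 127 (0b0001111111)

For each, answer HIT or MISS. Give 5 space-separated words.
vaddr=118: (0,7) not in TLB -> MISS, insert
vaddr=122: (0,7) in TLB -> HIT
vaddr=313: (2,3) not in TLB -> MISS, insert
vaddr=118: (0,7) in TLB -> HIT
vaddr=127: (0,7) in TLB -> HIT

Answer: MISS HIT MISS HIT HIT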